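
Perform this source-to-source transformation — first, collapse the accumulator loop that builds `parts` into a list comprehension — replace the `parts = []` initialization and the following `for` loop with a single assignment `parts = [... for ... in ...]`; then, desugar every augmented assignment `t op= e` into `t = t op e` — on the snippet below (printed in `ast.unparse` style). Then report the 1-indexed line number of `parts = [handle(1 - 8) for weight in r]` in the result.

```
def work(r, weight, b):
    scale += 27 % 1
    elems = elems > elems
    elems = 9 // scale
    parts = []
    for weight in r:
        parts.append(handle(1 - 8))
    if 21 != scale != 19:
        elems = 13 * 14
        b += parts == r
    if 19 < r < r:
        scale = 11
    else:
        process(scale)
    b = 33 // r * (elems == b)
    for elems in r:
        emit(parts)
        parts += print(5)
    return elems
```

Transformed code:
def work(r, weight, b):
    scale = scale + 27 % 1
    elems = elems > elems
    elems = 9 // scale
    parts = [handle(1 - 8) for weight in r]
    if 21 != scale != 19:
        elems = 13 * 14
        b = b + (parts == r)
    if 19 < r < r:
        scale = 11
    else:
        process(scale)
    b = 33 // r * (elems == b)
    for elems in r:
        emit(parts)
        parts = parts + print(5)
    return elems

5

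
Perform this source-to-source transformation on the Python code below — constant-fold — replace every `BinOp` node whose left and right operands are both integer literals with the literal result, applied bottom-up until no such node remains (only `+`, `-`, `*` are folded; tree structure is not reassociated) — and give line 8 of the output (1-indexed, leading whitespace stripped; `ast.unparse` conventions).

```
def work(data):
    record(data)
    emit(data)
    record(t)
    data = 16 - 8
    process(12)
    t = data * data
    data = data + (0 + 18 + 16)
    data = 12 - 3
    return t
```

Transformed code:
def work(data):
    record(data)
    emit(data)
    record(t)
    data = 8
    process(12)
    t = data * data
    data = data + 34
    data = 9
    return t

data = data + 34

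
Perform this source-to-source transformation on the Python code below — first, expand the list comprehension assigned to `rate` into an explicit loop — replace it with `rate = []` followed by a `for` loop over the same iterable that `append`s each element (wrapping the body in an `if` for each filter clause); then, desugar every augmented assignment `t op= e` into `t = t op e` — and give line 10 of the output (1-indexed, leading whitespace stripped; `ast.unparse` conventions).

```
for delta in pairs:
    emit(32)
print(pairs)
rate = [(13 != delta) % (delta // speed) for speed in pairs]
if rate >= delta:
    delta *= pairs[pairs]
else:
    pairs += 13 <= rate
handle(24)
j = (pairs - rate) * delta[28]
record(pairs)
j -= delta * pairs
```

pairs = pairs + (13 <= rate)

Transformed code:
for delta in pairs:
    emit(32)
print(pairs)
rate = []
for speed in pairs:
    rate.append((13 != delta) % (delta // speed))
if rate >= delta:
    delta = delta * pairs[pairs]
else:
    pairs = pairs + (13 <= rate)
handle(24)
j = (pairs - rate) * delta[28]
record(pairs)
j = j - delta * pairs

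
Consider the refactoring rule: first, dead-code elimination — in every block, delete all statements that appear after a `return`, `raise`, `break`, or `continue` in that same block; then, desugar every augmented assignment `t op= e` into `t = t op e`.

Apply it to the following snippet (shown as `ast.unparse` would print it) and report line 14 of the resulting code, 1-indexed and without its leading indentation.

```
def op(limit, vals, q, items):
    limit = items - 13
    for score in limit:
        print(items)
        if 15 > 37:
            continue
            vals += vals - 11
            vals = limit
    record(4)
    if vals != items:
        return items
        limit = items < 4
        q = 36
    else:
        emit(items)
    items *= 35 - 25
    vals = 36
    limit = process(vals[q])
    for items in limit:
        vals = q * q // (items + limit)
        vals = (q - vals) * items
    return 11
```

Transformed code:
def op(limit, vals, q, items):
    limit = items - 13
    for score in limit:
        print(items)
        if 15 > 37:
            continue
    record(4)
    if vals != items:
        return items
    else:
        emit(items)
    items = items * (35 - 25)
    vals = 36
    limit = process(vals[q])
    for items in limit:
        vals = q * q // (items + limit)
        vals = (q - vals) * items
    return 11

limit = process(vals[q])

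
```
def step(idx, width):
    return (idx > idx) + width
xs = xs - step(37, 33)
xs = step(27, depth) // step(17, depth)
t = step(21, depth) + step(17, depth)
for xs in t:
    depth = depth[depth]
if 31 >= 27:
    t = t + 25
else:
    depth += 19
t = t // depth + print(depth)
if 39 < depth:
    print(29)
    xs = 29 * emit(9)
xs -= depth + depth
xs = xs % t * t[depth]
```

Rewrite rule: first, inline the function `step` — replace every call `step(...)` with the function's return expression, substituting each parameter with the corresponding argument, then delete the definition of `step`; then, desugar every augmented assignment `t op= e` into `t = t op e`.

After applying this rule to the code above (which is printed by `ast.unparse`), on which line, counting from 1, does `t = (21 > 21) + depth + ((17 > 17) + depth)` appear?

3

Transformed code:
xs = xs - ((37 > 37) + 33)
xs = ((27 > 27) + depth) // ((17 > 17) + depth)
t = (21 > 21) + depth + ((17 > 17) + depth)
for xs in t:
    depth = depth[depth]
if 31 >= 27:
    t = t + 25
else:
    depth = depth + 19
t = t // depth + print(depth)
if 39 < depth:
    print(29)
    xs = 29 * emit(9)
xs = xs - (depth + depth)
xs = xs % t * t[depth]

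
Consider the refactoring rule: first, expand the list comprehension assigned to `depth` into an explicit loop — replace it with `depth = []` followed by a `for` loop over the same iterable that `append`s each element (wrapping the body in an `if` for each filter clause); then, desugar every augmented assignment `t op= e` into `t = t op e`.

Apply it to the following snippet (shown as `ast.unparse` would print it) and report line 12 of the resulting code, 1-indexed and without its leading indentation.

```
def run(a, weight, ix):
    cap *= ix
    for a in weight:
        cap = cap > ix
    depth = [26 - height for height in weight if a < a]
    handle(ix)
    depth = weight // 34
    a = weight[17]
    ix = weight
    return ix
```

ix = weight

Transformed code:
def run(a, weight, ix):
    cap = cap * ix
    for a in weight:
        cap = cap > ix
    depth = []
    for height in weight:
        if a < a:
            depth.append(26 - height)
    handle(ix)
    depth = weight // 34
    a = weight[17]
    ix = weight
    return ix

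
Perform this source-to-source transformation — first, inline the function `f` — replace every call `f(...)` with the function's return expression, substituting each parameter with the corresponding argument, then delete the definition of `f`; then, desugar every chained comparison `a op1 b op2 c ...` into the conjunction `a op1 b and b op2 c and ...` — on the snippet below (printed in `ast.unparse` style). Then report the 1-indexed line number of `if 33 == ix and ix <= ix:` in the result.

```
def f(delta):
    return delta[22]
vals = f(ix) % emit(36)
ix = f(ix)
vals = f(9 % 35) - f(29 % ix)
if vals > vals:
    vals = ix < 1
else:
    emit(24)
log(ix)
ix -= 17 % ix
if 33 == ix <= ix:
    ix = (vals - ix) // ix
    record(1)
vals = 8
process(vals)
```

Transformed code:
vals = ix[22] % emit(36)
ix = ix[22]
vals = (9 % 35)[22] - (29 % ix)[22]
if vals > vals:
    vals = ix < 1
else:
    emit(24)
log(ix)
ix -= 17 % ix
if 33 == ix and ix <= ix:
    ix = (vals - ix) // ix
    record(1)
vals = 8
process(vals)

10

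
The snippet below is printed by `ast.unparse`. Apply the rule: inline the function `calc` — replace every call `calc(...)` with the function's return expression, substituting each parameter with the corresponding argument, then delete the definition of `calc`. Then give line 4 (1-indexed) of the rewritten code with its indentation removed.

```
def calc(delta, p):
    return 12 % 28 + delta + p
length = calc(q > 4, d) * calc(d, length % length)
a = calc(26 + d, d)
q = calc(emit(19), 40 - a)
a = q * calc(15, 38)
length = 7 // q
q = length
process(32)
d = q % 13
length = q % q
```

a = q * (12 % 28 + 15 + 38)

Transformed code:
length = (12 % 28 + (q > 4) + d) * (12 % 28 + d + length % length)
a = 12 % 28 + (26 + d) + d
q = 12 % 28 + emit(19) + (40 - a)
a = q * (12 % 28 + 15 + 38)
length = 7 // q
q = length
process(32)
d = q % 13
length = q % q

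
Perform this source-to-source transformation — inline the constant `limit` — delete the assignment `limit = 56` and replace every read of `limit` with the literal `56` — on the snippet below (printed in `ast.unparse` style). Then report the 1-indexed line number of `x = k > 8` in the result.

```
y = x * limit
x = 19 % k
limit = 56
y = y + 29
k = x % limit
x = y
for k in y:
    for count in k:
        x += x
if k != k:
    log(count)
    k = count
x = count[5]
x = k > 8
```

13

Transformed code:
y = x * 56
x = 19 % k
y = y + 29
k = x % 56
x = y
for k in y:
    for count in k:
        x += x
if k != k:
    log(count)
    k = count
x = count[5]
x = k > 8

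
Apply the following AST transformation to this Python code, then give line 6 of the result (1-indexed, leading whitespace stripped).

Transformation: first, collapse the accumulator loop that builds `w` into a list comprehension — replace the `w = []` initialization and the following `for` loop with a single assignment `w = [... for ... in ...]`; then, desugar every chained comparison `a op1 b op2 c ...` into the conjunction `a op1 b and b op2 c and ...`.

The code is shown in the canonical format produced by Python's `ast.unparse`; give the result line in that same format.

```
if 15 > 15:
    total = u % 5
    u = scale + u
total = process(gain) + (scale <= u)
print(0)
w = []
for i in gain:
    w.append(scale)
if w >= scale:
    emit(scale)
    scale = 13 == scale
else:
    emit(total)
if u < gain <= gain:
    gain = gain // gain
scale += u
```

Transformed code:
if 15 > 15:
    total = u % 5
    u = scale + u
total = process(gain) + (scale <= u)
print(0)
w = [scale for i in gain]
if w >= scale:
    emit(scale)
    scale = 13 == scale
else:
    emit(total)
if u < gain and gain <= gain:
    gain = gain // gain
scale += u

w = [scale for i in gain]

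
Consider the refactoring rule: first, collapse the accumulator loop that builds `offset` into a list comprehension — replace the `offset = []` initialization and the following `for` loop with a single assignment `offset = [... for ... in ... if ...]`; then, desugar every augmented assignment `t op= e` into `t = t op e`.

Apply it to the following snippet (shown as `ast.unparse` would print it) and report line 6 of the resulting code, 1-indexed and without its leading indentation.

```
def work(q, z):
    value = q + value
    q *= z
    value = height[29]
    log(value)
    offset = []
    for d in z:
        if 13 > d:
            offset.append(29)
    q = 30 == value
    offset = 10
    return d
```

Transformed code:
def work(q, z):
    value = q + value
    q = q * z
    value = height[29]
    log(value)
    offset = [29 for d in z if 13 > d]
    q = 30 == value
    offset = 10
    return d

offset = [29 for d in z if 13 > d]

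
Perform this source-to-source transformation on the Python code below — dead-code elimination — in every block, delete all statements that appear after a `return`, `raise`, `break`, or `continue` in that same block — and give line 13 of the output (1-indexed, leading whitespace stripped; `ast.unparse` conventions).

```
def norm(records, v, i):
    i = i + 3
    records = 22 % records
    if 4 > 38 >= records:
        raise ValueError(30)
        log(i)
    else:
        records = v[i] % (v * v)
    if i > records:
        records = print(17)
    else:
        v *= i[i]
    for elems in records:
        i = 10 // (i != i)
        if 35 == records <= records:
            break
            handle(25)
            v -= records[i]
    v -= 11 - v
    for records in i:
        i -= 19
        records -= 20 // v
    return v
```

i = 10 // (i != i)

Transformed code:
def norm(records, v, i):
    i = i + 3
    records = 22 % records
    if 4 > 38 >= records:
        raise ValueError(30)
    else:
        records = v[i] % (v * v)
    if i > records:
        records = print(17)
    else:
        v *= i[i]
    for elems in records:
        i = 10 // (i != i)
        if 35 == records <= records:
            break
    v -= 11 - v
    for records in i:
        i -= 19
        records -= 20 // v
    return v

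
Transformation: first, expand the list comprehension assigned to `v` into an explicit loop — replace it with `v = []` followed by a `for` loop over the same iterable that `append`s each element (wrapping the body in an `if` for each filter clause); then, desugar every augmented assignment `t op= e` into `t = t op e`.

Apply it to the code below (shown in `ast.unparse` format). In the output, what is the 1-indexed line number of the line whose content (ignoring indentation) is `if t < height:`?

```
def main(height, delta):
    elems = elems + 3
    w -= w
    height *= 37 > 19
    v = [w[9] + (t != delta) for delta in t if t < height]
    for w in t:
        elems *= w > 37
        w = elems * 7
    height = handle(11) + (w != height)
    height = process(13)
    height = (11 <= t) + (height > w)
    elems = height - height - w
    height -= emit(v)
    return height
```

7

Transformed code:
def main(height, delta):
    elems = elems + 3
    w = w - w
    height = height * (37 > 19)
    v = []
    for delta in t:
        if t < height:
            v.append(w[9] + (t != delta))
    for w in t:
        elems = elems * (w > 37)
        w = elems * 7
    height = handle(11) + (w != height)
    height = process(13)
    height = (11 <= t) + (height > w)
    elems = height - height - w
    height = height - emit(v)
    return height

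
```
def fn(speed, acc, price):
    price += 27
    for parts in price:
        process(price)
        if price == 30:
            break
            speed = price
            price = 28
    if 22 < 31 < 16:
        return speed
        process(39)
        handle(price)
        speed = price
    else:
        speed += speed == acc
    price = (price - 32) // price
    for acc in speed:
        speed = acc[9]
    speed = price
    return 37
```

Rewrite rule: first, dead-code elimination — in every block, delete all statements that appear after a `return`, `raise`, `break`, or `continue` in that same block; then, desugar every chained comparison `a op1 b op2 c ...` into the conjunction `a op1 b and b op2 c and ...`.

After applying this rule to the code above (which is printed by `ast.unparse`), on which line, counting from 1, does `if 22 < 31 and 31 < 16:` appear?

Transformed code:
def fn(speed, acc, price):
    price += 27
    for parts in price:
        process(price)
        if price == 30:
            break
    if 22 < 31 and 31 < 16:
        return speed
    else:
        speed += speed == acc
    price = (price - 32) // price
    for acc in speed:
        speed = acc[9]
    speed = price
    return 37

7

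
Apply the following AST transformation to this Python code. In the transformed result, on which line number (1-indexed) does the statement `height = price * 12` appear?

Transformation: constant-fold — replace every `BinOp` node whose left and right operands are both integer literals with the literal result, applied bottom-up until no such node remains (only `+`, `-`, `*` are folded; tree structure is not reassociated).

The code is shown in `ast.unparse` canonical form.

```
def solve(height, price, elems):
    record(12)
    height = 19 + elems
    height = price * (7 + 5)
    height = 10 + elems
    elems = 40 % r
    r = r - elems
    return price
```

4

Transformed code:
def solve(height, price, elems):
    record(12)
    height = 19 + elems
    height = price * 12
    height = 10 + elems
    elems = 40 % r
    r = r - elems
    return price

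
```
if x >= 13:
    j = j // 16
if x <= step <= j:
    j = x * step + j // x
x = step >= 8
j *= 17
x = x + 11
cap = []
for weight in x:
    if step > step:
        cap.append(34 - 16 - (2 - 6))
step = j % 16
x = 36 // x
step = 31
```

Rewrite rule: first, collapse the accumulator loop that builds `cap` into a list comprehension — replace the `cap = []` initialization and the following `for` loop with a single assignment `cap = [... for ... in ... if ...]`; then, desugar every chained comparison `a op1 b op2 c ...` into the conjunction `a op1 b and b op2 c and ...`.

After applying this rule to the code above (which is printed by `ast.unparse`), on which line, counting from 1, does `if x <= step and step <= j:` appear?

3

Transformed code:
if x >= 13:
    j = j // 16
if x <= step and step <= j:
    j = x * step + j // x
x = step >= 8
j *= 17
x = x + 11
cap = [34 - 16 - (2 - 6) for weight in x if step > step]
step = j % 16
x = 36 // x
step = 31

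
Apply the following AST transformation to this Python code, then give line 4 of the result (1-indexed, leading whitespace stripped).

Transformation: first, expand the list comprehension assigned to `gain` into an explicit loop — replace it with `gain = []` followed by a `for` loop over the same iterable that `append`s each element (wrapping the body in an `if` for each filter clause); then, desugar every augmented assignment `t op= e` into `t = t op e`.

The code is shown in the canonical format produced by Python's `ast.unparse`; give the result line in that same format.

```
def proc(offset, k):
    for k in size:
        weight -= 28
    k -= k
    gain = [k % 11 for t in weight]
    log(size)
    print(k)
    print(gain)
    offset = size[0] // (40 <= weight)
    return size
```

Transformed code:
def proc(offset, k):
    for k in size:
        weight = weight - 28
    k = k - k
    gain = []
    for t in weight:
        gain.append(k % 11)
    log(size)
    print(k)
    print(gain)
    offset = size[0] // (40 <= weight)
    return size

k = k - k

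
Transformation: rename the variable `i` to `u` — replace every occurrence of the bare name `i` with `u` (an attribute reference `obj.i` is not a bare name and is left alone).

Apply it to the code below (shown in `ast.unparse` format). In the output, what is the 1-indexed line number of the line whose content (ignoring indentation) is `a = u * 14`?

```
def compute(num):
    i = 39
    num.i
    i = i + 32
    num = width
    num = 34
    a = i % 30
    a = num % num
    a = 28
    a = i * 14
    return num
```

10

Transformed code:
def compute(num):
    u = 39
    num.i
    u = u + 32
    num = width
    num = 34
    a = u % 30
    a = num % num
    a = 28
    a = u * 14
    return num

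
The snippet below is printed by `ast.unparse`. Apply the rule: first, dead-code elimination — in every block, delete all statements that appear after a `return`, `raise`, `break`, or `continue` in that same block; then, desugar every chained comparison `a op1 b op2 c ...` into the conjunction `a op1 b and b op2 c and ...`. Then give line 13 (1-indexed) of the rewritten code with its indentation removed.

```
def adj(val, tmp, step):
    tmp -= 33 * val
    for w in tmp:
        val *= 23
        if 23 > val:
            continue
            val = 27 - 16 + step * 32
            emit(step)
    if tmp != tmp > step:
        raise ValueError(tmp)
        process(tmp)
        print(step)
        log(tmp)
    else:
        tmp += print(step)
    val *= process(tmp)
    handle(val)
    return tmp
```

Transformed code:
def adj(val, tmp, step):
    tmp -= 33 * val
    for w in tmp:
        val *= 23
        if 23 > val:
            continue
    if tmp != tmp and tmp > step:
        raise ValueError(tmp)
    else:
        tmp += print(step)
    val *= process(tmp)
    handle(val)
    return tmp

return tmp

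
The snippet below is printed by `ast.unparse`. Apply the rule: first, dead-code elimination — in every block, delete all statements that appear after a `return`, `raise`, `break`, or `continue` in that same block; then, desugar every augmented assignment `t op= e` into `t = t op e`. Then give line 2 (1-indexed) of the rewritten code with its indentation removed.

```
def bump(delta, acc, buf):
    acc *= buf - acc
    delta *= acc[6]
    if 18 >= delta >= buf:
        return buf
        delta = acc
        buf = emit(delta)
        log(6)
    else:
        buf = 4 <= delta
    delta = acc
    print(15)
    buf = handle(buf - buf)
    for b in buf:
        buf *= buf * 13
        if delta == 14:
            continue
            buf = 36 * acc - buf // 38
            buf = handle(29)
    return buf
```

acc = acc * (buf - acc)

Transformed code:
def bump(delta, acc, buf):
    acc = acc * (buf - acc)
    delta = delta * acc[6]
    if 18 >= delta >= buf:
        return buf
    else:
        buf = 4 <= delta
    delta = acc
    print(15)
    buf = handle(buf - buf)
    for b in buf:
        buf = buf * (buf * 13)
        if delta == 14:
            continue
    return buf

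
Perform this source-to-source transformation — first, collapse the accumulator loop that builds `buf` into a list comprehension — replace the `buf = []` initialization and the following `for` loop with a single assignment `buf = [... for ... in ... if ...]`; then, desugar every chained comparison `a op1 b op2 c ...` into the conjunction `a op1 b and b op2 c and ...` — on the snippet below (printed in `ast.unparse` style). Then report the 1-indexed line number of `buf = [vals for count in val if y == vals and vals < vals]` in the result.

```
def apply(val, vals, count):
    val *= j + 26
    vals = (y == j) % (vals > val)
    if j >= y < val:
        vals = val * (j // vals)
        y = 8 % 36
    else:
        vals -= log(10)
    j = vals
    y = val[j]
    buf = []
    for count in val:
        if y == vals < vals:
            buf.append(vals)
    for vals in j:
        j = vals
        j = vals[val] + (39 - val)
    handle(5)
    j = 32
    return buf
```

11

Transformed code:
def apply(val, vals, count):
    val *= j + 26
    vals = (y == j) % (vals > val)
    if j >= y and y < val:
        vals = val * (j // vals)
        y = 8 % 36
    else:
        vals -= log(10)
    j = vals
    y = val[j]
    buf = [vals for count in val if y == vals and vals < vals]
    for vals in j:
        j = vals
        j = vals[val] + (39 - val)
    handle(5)
    j = 32
    return buf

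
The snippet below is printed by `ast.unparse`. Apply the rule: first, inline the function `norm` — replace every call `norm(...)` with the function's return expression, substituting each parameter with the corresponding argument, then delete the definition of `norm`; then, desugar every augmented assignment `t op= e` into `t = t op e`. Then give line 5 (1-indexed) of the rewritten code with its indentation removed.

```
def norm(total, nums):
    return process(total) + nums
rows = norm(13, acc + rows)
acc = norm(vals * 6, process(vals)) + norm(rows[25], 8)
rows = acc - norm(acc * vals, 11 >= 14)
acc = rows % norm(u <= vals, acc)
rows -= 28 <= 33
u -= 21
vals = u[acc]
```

Transformed code:
rows = process(13) + (acc + rows)
acc = process(vals * 6) + process(vals) + (process(rows[25]) + 8)
rows = acc - (process(acc * vals) + (11 >= 14))
acc = rows % (process(u <= vals) + acc)
rows = rows - (28 <= 33)
u = u - 21
vals = u[acc]

rows = rows - (28 <= 33)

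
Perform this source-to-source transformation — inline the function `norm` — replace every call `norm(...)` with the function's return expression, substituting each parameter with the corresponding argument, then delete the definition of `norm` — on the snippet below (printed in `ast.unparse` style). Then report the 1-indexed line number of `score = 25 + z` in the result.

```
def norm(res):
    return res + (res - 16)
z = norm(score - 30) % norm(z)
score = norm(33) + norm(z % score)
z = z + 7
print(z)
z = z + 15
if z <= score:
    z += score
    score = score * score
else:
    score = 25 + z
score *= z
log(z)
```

Transformed code:
z = (score - 30 + (score - 30 - 16)) % (z + (z - 16))
score = 33 + (33 - 16) + (z % score + (z % score - 16))
z = z + 7
print(z)
z = z + 15
if z <= score:
    z += score
    score = score * score
else:
    score = 25 + z
score *= z
log(z)

10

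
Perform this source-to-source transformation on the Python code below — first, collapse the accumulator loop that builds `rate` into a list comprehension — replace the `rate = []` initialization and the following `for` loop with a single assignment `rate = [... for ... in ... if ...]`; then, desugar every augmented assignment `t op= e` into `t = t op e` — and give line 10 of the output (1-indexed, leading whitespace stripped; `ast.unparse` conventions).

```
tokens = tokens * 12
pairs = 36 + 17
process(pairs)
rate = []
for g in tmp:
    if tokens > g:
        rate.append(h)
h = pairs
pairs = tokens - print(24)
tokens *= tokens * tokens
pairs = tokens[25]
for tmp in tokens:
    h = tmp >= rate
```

Transformed code:
tokens = tokens * 12
pairs = 36 + 17
process(pairs)
rate = [h for g in tmp if tokens > g]
h = pairs
pairs = tokens - print(24)
tokens = tokens * (tokens * tokens)
pairs = tokens[25]
for tmp in tokens:
    h = tmp >= rate

h = tmp >= rate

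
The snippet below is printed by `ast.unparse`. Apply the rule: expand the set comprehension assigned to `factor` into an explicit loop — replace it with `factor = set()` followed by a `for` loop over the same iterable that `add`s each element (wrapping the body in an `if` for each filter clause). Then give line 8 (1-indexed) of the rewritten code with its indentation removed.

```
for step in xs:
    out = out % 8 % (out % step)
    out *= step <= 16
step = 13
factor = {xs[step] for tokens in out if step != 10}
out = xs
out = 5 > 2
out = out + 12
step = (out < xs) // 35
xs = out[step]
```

Transformed code:
for step in xs:
    out = out % 8 % (out % step)
    out *= step <= 16
step = 13
factor = set()
for tokens in out:
    if step != 10:
        factor.add(xs[step])
out = xs
out = 5 > 2
out = out + 12
step = (out < xs) // 35
xs = out[step]

factor.add(xs[step])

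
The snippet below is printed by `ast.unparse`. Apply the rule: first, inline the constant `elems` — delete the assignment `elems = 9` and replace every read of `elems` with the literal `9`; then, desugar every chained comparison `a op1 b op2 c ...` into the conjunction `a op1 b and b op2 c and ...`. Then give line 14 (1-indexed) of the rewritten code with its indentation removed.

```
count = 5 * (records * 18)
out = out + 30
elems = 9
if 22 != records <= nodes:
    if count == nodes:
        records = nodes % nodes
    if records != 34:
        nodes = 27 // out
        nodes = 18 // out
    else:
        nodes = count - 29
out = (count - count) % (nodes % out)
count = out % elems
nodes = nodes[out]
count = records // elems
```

Transformed code:
count = 5 * (records * 18)
out = out + 30
if 22 != records and records <= nodes:
    if count == nodes:
        records = nodes % nodes
    if records != 34:
        nodes = 27 // out
        nodes = 18 // out
    else:
        nodes = count - 29
out = (count - count) % (nodes % out)
count = out % 9
nodes = nodes[out]
count = records // 9

count = records // 9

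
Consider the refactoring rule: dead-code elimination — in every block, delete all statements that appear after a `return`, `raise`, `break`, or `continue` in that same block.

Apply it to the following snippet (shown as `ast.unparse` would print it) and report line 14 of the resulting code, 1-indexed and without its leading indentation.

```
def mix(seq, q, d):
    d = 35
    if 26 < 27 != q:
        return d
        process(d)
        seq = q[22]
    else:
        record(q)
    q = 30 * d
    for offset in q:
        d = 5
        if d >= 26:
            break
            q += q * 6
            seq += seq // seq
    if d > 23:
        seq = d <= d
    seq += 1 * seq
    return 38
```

seq += 1 * seq

Transformed code:
def mix(seq, q, d):
    d = 35
    if 26 < 27 != q:
        return d
    else:
        record(q)
    q = 30 * d
    for offset in q:
        d = 5
        if d >= 26:
            break
    if d > 23:
        seq = d <= d
    seq += 1 * seq
    return 38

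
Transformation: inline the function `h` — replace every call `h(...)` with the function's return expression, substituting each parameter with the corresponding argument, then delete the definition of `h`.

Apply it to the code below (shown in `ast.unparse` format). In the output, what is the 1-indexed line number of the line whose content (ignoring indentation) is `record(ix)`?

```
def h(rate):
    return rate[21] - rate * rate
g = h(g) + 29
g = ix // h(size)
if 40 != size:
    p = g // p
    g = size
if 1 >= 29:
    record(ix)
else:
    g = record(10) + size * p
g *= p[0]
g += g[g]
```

7

Transformed code:
g = g[21] - g * g + 29
g = ix // (size[21] - size * size)
if 40 != size:
    p = g // p
    g = size
if 1 >= 29:
    record(ix)
else:
    g = record(10) + size * p
g *= p[0]
g += g[g]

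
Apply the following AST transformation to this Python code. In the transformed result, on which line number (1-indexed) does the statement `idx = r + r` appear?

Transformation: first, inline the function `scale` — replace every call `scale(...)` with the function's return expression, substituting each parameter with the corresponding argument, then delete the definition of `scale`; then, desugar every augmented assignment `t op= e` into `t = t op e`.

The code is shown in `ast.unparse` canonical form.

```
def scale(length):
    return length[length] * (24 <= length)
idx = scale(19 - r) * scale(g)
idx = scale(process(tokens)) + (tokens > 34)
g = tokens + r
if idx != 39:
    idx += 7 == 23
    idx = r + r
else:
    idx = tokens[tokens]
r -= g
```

Transformed code:
idx = (19 - r)[19 - r] * (24 <= 19 - r) * (g[g] * (24 <= g))
idx = process(tokens)[process(tokens)] * (24 <= process(tokens)) + (tokens > 34)
g = tokens + r
if idx != 39:
    idx = idx + (7 == 23)
    idx = r + r
else:
    idx = tokens[tokens]
r = r - g

6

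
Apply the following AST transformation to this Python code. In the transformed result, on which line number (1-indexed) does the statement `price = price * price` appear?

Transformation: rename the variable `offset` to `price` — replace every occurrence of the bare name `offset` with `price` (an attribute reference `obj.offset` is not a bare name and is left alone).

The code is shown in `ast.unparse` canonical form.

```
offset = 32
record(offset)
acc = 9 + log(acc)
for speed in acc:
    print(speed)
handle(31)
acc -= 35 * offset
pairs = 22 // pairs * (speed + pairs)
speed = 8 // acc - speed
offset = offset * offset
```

10

Transformed code:
price = 32
record(price)
acc = 9 + log(acc)
for speed in acc:
    print(speed)
handle(31)
acc -= 35 * price
pairs = 22 // pairs * (speed + pairs)
speed = 8 // acc - speed
price = price * price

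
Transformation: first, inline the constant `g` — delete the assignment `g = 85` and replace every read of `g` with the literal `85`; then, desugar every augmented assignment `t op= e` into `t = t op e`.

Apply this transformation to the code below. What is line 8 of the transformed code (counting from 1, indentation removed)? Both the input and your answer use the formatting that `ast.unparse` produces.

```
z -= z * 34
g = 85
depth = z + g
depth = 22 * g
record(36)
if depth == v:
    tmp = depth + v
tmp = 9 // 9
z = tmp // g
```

Transformed code:
z = z - z * 34
depth = z + 85
depth = 22 * 85
record(36)
if depth == v:
    tmp = depth + v
tmp = 9 // 9
z = tmp // 85

z = tmp // 85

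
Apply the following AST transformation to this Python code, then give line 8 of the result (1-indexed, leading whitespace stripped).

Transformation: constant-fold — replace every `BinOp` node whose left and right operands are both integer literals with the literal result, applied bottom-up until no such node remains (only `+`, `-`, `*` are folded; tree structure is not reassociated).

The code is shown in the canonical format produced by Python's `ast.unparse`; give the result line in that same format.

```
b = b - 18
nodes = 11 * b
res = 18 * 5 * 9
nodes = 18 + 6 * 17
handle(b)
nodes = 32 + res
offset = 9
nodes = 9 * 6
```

nodes = 54

Transformed code:
b = b - 18
nodes = 11 * b
res = 810
nodes = 120
handle(b)
nodes = 32 + res
offset = 9
nodes = 54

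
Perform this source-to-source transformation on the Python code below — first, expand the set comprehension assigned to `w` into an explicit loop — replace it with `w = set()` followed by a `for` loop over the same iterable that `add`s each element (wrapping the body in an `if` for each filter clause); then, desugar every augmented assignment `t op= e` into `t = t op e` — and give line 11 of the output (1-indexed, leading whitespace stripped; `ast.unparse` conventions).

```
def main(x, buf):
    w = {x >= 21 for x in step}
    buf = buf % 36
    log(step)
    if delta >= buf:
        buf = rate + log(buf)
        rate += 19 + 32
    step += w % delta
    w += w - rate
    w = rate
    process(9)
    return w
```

w = w + (w - rate)

Transformed code:
def main(x, buf):
    w = set()
    for x in step:
        w.add(x >= 21)
    buf = buf % 36
    log(step)
    if delta >= buf:
        buf = rate + log(buf)
        rate = rate + (19 + 32)
    step = step + w % delta
    w = w + (w - rate)
    w = rate
    process(9)
    return w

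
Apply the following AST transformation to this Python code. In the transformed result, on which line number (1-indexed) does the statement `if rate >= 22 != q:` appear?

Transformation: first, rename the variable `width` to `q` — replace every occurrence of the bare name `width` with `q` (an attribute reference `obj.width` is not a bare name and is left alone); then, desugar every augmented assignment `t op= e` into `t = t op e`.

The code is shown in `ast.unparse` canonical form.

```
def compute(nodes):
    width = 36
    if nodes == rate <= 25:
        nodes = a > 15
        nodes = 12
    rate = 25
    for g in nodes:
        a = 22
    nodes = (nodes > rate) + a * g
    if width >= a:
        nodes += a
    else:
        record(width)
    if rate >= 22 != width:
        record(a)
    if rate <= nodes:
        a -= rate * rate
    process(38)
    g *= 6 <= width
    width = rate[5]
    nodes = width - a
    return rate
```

Transformed code:
def compute(nodes):
    q = 36
    if nodes == rate <= 25:
        nodes = a > 15
        nodes = 12
    rate = 25
    for g in nodes:
        a = 22
    nodes = (nodes > rate) + a * g
    if q >= a:
        nodes = nodes + a
    else:
        record(q)
    if rate >= 22 != q:
        record(a)
    if rate <= nodes:
        a = a - rate * rate
    process(38)
    g = g * (6 <= q)
    q = rate[5]
    nodes = q - a
    return rate

14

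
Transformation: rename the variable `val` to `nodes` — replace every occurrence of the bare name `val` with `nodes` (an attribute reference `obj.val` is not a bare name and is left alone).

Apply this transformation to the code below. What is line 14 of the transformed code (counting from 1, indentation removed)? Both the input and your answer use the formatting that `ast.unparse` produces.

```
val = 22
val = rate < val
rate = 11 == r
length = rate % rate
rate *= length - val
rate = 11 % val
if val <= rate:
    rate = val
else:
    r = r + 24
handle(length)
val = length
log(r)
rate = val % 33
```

Transformed code:
nodes = 22
nodes = rate < nodes
rate = 11 == r
length = rate % rate
rate *= length - nodes
rate = 11 % nodes
if nodes <= rate:
    rate = nodes
else:
    r = r + 24
handle(length)
nodes = length
log(r)
rate = nodes % 33

rate = nodes % 33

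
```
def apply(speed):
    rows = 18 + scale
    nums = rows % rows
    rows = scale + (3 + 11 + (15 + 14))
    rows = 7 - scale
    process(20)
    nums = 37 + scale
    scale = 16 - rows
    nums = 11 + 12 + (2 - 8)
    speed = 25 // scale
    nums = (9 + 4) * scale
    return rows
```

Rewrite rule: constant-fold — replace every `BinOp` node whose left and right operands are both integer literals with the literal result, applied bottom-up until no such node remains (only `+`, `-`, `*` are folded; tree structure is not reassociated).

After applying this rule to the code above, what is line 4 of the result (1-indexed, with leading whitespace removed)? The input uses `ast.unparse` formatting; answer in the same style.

Transformed code:
def apply(speed):
    rows = 18 + scale
    nums = rows % rows
    rows = scale + 43
    rows = 7 - scale
    process(20)
    nums = 37 + scale
    scale = 16 - rows
    nums = 17
    speed = 25 // scale
    nums = 13 * scale
    return rows

rows = scale + 43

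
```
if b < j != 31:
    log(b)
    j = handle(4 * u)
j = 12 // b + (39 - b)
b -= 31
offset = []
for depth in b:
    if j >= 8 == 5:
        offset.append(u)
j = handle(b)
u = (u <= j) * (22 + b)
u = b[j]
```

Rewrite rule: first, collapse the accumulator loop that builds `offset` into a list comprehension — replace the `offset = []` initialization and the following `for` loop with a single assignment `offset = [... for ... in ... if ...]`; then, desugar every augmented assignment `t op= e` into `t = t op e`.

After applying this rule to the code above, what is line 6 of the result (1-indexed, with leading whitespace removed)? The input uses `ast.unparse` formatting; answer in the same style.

Transformed code:
if b < j != 31:
    log(b)
    j = handle(4 * u)
j = 12 // b + (39 - b)
b = b - 31
offset = [u for depth in b if j >= 8 == 5]
j = handle(b)
u = (u <= j) * (22 + b)
u = b[j]

offset = [u for depth in b if j >= 8 == 5]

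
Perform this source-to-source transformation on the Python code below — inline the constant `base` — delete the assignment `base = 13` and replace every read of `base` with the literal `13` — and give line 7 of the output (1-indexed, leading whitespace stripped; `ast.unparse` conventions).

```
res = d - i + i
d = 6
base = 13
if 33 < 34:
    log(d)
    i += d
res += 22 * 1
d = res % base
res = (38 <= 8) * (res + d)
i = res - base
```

Transformed code:
res = d - i + i
d = 6
if 33 < 34:
    log(d)
    i += d
res += 22 * 1
d = res % 13
res = (38 <= 8) * (res + d)
i = res - 13

d = res % 13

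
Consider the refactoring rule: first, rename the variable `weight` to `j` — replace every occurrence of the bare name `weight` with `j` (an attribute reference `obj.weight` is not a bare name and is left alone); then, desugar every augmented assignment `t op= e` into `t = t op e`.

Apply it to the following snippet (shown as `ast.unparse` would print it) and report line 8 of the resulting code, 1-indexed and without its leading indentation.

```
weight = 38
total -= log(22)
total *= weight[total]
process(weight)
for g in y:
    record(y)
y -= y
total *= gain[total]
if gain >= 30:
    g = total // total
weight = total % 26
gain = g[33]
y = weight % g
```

Transformed code:
j = 38
total = total - log(22)
total = total * j[total]
process(j)
for g in y:
    record(y)
y = y - y
total = total * gain[total]
if gain >= 30:
    g = total // total
j = total % 26
gain = g[33]
y = j % g

total = total * gain[total]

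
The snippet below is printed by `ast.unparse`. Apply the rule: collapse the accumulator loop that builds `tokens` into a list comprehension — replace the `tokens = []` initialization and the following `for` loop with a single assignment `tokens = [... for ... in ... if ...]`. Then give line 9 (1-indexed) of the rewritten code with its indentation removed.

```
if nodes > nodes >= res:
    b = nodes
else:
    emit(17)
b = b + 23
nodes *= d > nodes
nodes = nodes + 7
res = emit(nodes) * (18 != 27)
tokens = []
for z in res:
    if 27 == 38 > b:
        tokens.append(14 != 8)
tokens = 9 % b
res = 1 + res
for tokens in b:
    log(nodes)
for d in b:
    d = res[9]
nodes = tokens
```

Transformed code:
if nodes > nodes >= res:
    b = nodes
else:
    emit(17)
b = b + 23
nodes *= d > nodes
nodes = nodes + 7
res = emit(nodes) * (18 != 27)
tokens = [14 != 8 for z in res if 27 == 38 > b]
tokens = 9 % b
res = 1 + res
for tokens in b:
    log(nodes)
for d in b:
    d = res[9]
nodes = tokens

tokens = [14 != 8 for z in res if 27 == 38 > b]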